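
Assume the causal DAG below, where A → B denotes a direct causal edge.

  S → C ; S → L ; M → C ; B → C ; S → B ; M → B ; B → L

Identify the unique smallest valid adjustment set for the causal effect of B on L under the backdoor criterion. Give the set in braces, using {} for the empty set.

Variables eligible for adjustment (non-descendants of B, excluding B and L): {M, S}.
Backdoor paths from B to L:
  P1: B <- S -> L
  P2: B <- M -> C <- S -> L
The empty set is not sufficient: P1 (B <- S -> L) has no collider blocking it and no conditioned non-collider, so it is open.
Try {S}:
  P1: blocked at fork node S ∈ conditioning set.
  P2: blocked at collider C (neither it nor any descendant is in the conditioning set).
{S} contains no descendant of B and blocks every backdoor path.
No other singleton works — e.g. {M} leaves P1 open — so {S} is the unique smallest valid adjustment set.

{S}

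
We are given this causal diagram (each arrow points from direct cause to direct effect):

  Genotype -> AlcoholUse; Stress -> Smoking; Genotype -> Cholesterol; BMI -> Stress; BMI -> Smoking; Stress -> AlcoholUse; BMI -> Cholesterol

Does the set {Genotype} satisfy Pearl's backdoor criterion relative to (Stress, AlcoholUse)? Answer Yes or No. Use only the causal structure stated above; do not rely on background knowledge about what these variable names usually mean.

Yes

Backdoor paths from Stress to AlcoholUse (paths whose first edge points into Stress):
  P1: Stress <- BMI -> Cholesterol <- Genotype -> AlcoholUse
Condition 1 (no descendant of Stress in the set): holds — descendants of Stress are {AlcoholUse, Smoking}; none are in {Genotype}.
Condition 2 (every backdoor path blocked by {Genotype}):
  P1: blocked at collider Cholesterol (neither it nor any descendant is in the conditioning set).
{Genotype} satisfies the backdoor criterion.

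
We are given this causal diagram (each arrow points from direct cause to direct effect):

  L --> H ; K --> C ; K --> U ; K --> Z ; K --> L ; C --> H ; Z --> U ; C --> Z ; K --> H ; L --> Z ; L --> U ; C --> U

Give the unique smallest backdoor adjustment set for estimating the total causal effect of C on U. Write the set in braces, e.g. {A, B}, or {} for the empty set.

Variables eligible for adjustment (non-descendants of C, excluding C and U): {K, L}.
Backdoor paths from C to U:
  P1: C <- K -> L -> Z -> U
  P2: C <- K -> L -> U
  P3: C <- K -> H <- L -> Z -> U
  P4: C <- K -> H <- L -> U
  P5: C <- K -> Z <- L -> U
  P6: C <- K -> Z -> U
  P7: C <- K -> U
The empty set is not sufficient: P1 (C <- K -> L -> Z -> U) has no collider blocking it and no conditioned non-collider, so it is open.
Try {K}:
  P1: blocked at fork node K ∈ conditioning set.
  P2: blocked at fork node K ∈ conditioning set.
  P3: blocked at fork node K ∈ conditioning set.
  P4: blocked at fork node K ∈ conditioning set.
  P5: blocked at fork node K ∈ conditioning set.
  P6: blocked at fork node K ∈ conditioning set.
  P7: blocked at fork node K ∈ conditioning set.
{K} contains no descendant of C and blocks every backdoor path.
No other singleton works — e.g. {L} leaves P6 open — so {K} is the unique smallest valid adjustment set.

{K}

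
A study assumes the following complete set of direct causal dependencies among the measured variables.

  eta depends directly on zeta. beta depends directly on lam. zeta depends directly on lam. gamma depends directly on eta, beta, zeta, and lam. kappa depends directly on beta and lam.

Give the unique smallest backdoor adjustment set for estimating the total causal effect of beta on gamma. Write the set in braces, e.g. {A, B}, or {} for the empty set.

Variables eligible for adjustment (non-descendants of beta, excluding beta and gamma): {eta, lam, zeta}.
Backdoor paths from beta to gamma:
  P1: beta <- lam -> zeta -> eta -> gamma
  P2: beta <- lam -> zeta -> gamma
  P3: beta <- lam -> gamma
The empty set is not sufficient: P1 (beta <- lam -> zeta -> eta -> gamma) has no collider blocking it and no conditioned non-collider, so it is open.
Try {lam}:
  P1: blocked at fork node lam ∈ conditioning set.
  P2: blocked at fork node lam ∈ conditioning set.
  P3: blocked at fork node lam ∈ conditioning set.
{lam} contains no descendant of beta and blocks every backdoor path.
No other singleton works — e.g. {zeta} leaves P3 open — so {lam} is the unique smallest valid adjustment set.

{lam}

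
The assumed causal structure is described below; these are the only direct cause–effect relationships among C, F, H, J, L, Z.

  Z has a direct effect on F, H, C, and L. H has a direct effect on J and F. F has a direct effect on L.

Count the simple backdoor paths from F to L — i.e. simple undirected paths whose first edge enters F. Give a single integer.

A backdoor path from F to L is any simple undirected path whose first edge points into F (i.e. leaves F via a parent).
Parents of F: {H, Z}.
Enumerating:
  P1: F <- Z -> L
  P2: F <- H <- Z -> L
That exhausts the simple backdoor paths. Count: 2.

2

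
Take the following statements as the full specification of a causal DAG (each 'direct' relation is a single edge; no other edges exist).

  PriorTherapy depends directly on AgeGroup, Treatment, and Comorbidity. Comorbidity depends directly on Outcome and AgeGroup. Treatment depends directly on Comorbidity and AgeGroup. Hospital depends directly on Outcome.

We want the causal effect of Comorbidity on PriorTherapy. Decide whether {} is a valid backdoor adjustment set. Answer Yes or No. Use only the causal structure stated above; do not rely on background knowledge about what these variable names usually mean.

Backdoor paths from Comorbidity to PriorTherapy (paths whose first edge points into Comorbidity):
  P1: Comorbidity <- AgeGroup -> Treatment -> PriorTherapy
  P2: Comorbidity <- AgeGroup -> PriorTherapy
Condition 1 (no descendant of Comorbidity in the set): holds — descendants of Comorbidity are {PriorTherapy, Treatment}; none are in {}.
Condition 2 (every backdoor path blocked by {}):
  P1: open — no interior node is in the conditioning set.
  P2: open — no interior node is in the conditioning set.
{} does not satisfy the backdoor criterion.

No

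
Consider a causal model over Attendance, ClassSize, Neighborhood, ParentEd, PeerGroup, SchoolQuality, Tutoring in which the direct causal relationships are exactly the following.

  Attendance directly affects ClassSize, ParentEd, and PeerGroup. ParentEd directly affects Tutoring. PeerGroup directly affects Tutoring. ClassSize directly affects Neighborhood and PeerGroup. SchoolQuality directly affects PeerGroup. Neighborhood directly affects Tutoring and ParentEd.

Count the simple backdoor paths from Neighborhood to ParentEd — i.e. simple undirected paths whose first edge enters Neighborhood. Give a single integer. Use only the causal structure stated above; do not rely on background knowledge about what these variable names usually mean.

4

A backdoor path from Neighborhood to ParentEd is any simple undirected path whose first edge points into Neighborhood (i.e. leaves Neighborhood via a parent).
Parents of Neighborhood: {ClassSize}.
Enumerating:
  P1: Neighborhood <- ClassSize <- Attendance -> ParentEd
  P2: Neighborhood <- ClassSize <- Attendance -> PeerGroup -> Tutoring <- ParentEd
  P3: Neighborhood <- ClassSize -> PeerGroup <- Attendance -> ParentEd
  P4: Neighborhood <- ClassSize -> PeerGroup -> Tutoring <- ParentEd
That exhausts the simple backdoor paths. Count: 4.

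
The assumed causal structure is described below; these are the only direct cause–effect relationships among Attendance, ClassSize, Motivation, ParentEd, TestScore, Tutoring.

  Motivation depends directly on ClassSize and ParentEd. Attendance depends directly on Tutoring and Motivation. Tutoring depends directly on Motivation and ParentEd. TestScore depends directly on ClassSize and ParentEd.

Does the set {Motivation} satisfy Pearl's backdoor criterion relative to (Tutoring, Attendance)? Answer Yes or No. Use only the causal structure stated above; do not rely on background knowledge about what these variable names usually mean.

Backdoor paths from Tutoring to Attendance (paths whose first edge points into Tutoring):
  P1: Tutoring <- ParentEd -> Motivation -> Attendance
  P2: Tutoring <- ParentEd -> TestScore <- ClassSize -> Motivation -> Attendance
  P3: Tutoring <- Motivation -> Attendance
Condition 1 (no descendant of Tutoring in the set): holds — descendants of Tutoring are {Attendance}; none are in {Motivation}.
Condition 2 (every backdoor path blocked by {Motivation}):
  P1: blocked at chain node Motivation ∈ conditioning set.
  P2: blocked at collider TestScore (neither it nor any descendant is in the conditioning set).
  P3: blocked at fork node Motivation ∈ conditioning set.
{Motivation} satisfies the backdoor criterion.

Yes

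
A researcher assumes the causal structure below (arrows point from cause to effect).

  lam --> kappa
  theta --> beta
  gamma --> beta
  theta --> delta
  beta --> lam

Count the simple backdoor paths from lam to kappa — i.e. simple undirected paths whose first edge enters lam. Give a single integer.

0

A backdoor path from lam to kappa is any simple undirected path whose first edge points into lam (i.e. leaves lam via a parent).
Parents of lam: {beta}.
No simple path from any parent of lam reaches kappa without revisiting lam, so there are no backdoor paths.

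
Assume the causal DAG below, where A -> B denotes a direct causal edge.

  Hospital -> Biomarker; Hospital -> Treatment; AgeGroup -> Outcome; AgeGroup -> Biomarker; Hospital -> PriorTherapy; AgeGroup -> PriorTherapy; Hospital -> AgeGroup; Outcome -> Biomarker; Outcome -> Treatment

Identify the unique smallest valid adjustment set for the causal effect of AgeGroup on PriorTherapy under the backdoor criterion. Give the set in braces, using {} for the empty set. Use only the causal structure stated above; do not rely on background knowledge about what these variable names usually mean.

Variables eligible for adjustment (non-descendants of AgeGroup, excluding AgeGroup and PriorTherapy): {Hospital}.
Backdoor paths from AgeGroup to PriorTherapy:
  P1: AgeGroup <- Hospital -> PriorTherapy
The empty set is not sufficient: P1 (AgeGroup <- Hospital -> PriorTherapy) has no collider blocking it and no conditioned non-collider, so it is open.
Try {Hospital}:
  P1: blocked at fork node Hospital ∈ conditioning set.
{Hospital} contains no descendant of AgeGroup and blocks every backdoor path.
{Hospital} is the unique smallest valid adjustment set.

{Hospital}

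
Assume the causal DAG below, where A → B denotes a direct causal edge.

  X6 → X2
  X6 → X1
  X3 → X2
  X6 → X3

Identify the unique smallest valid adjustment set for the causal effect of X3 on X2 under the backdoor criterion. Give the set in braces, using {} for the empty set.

{X6}

Variables eligible for adjustment (non-descendants of X3, excluding X3 and X2): {X1, X6}.
Backdoor paths from X3 to X2:
  P1: X3 <- X6 -> X2
The empty set is not sufficient: P1 (X3 <- X6 -> X2) has no collider blocking it and no conditioned non-collider, so it is open.
Try {X6}:
  P1: blocked at fork node X6 ∈ conditioning set.
{X6} contains no descendant of X3 and blocks every backdoor path.
No other singleton works — e.g. {X1} leaves P1 open — so {X6} is the unique smallest valid adjustment set.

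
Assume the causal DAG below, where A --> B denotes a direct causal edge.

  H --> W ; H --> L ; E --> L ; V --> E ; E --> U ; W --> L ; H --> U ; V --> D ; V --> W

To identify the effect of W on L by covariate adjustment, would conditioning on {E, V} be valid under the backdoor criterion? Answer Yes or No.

No

Backdoor paths from W to L (paths whose first edge points into W):
  P1: W <- V -> E -> U <- H -> L
  P2: W <- V -> E -> L
  P3: W <- H -> U <- E -> L
  P4: W <- H -> L
Condition 1 (no descendant of W in the set): holds — descendants of W are {L}; none are in {E, V}.
Condition 2 (every backdoor path blocked by {E, V}):
  P1: blocked at fork node V ∈ conditioning set.
  P2: blocked at fork node V ∈ conditioning set.
  P3: blocked at collider U (neither it nor any descendant is in the conditioning set).
  P4: open — no interior node is in the conditioning set.
{E, V} does not satisfy the backdoor criterion.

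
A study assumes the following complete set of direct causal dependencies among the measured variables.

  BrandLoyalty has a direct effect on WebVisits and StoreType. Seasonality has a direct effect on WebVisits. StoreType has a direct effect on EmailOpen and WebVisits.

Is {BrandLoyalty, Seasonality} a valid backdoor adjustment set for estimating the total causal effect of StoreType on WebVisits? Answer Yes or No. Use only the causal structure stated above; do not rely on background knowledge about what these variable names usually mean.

Yes

Backdoor paths from StoreType to WebVisits (paths whose first edge points into StoreType):
  P1: StoreType <- BrandLoyalty -> WebVisits
Condition 1 (no descendant of StoreType in the set): holds — descendants of StoreType are {EmailOpen, WebVisits}; none are in {BrandLoyalty, Seasonality}.
Condition 2 (every backdoor path blocked by {BrandLoyalty, Seasonality}):
  P1: blocked at fork node BrandLoyalty ∈ conditioning set.
{BrandLoyalty, Seasonality} satisfies the backdoor criterion.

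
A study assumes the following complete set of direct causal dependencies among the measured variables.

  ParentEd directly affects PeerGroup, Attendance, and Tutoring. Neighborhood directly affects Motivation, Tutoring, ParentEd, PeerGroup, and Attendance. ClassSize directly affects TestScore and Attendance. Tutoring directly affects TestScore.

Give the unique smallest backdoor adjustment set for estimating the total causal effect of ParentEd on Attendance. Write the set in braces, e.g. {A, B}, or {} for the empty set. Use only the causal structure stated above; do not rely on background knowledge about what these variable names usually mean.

Variables eligible for adjustment (non-descendants of ParentEd, excluding ParentEd and Attendance): {ClassSize, Motivation, Neighborhood}.
Backdoor paths from ParentEd to Attendance:
  P1: ParentEd <- Neighborhood -> Attendance
  P2: ParentEd <- Neighborhood -> Tutoring -> TestScore <- ClassSize -> Attendance
The empty set is not sufficient: P1 (ParentEd <- Neighborhood -> Attendance) has no collider blocking it and no conditioned non-collider, so it is open.
Try {Neighborhood}:
  P1: blocked at fork node Neighborhood ∈ conditioning set.
  P2: blocked at fork node Neighborhood ∈ conditioning set.
{Neighborhood} contains no descendant of ParentEd and blocks every backdoor path.
No other singleton works — e.g. {ClassSize} leaves P1 open — so {Neighborhood} is the unique smallest valid adjustment set.

{Neighborhood}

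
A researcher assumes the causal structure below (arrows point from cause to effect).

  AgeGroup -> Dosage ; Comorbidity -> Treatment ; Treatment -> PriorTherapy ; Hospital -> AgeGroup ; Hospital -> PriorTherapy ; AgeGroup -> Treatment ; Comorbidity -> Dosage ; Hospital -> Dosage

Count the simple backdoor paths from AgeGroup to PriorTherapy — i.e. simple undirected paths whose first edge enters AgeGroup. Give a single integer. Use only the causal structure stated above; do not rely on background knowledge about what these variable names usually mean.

2

A backdoor path from AgeGroup to PriorTherapy is any simple undirected path whose first edge points into AgeGroup (i.e. leaves AgeGroup via a parent).
Parents of AgeGroup: {Hospital}.
Enumerating:
  P1: AgeGroup <- Hospital -> PriorTherapy
  P2: AgeGroup <- Hospital -> Dosage <- Comorbidity -> Treatment -> PriorTherapy
That exhausts the simple backdoor paths. Count: 2.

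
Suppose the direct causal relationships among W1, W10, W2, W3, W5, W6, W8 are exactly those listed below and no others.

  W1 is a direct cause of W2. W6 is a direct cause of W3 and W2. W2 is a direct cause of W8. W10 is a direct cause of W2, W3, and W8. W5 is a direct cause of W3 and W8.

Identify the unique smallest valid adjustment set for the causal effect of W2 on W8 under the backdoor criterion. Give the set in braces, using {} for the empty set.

Variables eligible for adjustment (non-descendants of W2, excluding W2 and W8): {W1, W10, W3, W5, W6}.
Backdoor paths from W2 to W8:
  P1: W2 <- W6 -> W3 <- W5 -> W8
  P2: W2 <- W6 -> W3 <- W10 -> W8
  P3: W2 <- W10 -> W8
  P4: W2 <- W10 -> W3 <- W5 -> W8
The empty set is not sufficient: P3 (W2 <- W10 -> W8) has no collider blocking it and no conditioned non-collider, so it is open.
Try {W10}:
  P1: blocked at collider W3 (neither it nor any descendant is in the conditioning set).
  P2: blocked at collider W3 (neither it nor any descendant is in the conditioning set).
  P3: blocked at fork node W10 ∈ conditioning set.
  P4: blocked at fork node W10 ∈ conditioning set.
{W10} contains no descendant of W2 and blocks every backdoor path.
No other singleton works — e.g. {W5} leaves P3 open — so {W10} is the unique smallest valid adjustment set.

{W10}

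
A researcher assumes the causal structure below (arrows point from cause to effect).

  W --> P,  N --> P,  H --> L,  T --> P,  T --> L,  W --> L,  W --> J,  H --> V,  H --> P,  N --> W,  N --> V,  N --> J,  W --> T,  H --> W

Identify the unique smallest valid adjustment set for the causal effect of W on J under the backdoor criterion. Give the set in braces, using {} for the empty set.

{N}

Variables eligible for adjustment (non-descendants of W, excluding W and J): {H, N, V}.
Backdoor paths from W to J:
  P1: W <- H -> V <- N -> J
  P2: W <- H -> L <- T -> P <- N -> J
  P3: W <- H -> P <- N -> J
  P4: W <- N -> J
The empty set is not sufficient: P4 (W <- N -> J) has no collider blocking it and no conditioned non-collider, so it is open.
Try {N}:
  P1: blocked at collider V (neither it nor any descendant is in the conditioning set).
  P2: blocked at collider L (neither it nor any descendant is in the conditioning set).
  P3: blocked at collider P (neither it nor any descendant is in the conditioning set).
  P4: blocked at fork node N ∈ conditioning set.
{N} contains no descendant of W and blocks every backdoor path.
No other singleton works — e.g. {H} leaves P4 open — so {N} is the unique smallest valid adjustment set.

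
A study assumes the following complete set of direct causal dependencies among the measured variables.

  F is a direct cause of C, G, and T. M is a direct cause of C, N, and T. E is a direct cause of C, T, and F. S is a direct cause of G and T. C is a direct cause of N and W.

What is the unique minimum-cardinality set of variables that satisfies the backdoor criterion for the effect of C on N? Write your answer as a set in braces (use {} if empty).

Variables eligible for adjustment (non-descendants of C, excluding C and N): {E, F, G, M, S, T}.
Backdoor paths from C to N:
  P1: C <- E -> F -> G <- S -> T <- M -> N
  P2: C <- E -> F -> T <- M -> N
  P3: C <- E -> T <- M -> N
  P4: C <- M -> N
  P5: C <- F <- E -> T <- M -> N
  P6: C <- F -> G <- S -> T <- M -> N
  P7: C <- F -> T <- M -> N
The empty set is not sufficient: P4 (C <- M -> N) has no collider blocking it and no conditioned non-collider, so it is open.
Try {M}:
  P1: blocked at collider G (neither it nor any descendant is in the conditioning set).
  P2: blocked at collider T (neither it nor any descendant is in the conditioning set).
  P3: blocked at collider T (neither it nor any descendant is in the conditioning set).
  P4: blocked at fork node M ∈ conditioning set.
  P5: blocked at collider T (neither it nor any descendant is in the conditioning set).
  P6: blocked at collider G (neither it nor any descendant is in the conditioning set).
  P7: blocked at collider T (neither it nor any descendant is in the conditioning set).
{M} contains no descendant of C and blocks every backdoor path.
No other singleton works — e.g. {E} leaves P4 open — so {M} is the unique smallest valid adjustment set.

{M}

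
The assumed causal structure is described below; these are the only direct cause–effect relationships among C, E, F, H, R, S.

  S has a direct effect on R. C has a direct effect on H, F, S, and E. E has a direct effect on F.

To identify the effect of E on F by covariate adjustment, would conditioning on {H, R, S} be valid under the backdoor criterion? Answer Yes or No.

Backdoor paths from E to F (paths whose first edge points into E):
  P1: E <- C -> F
Condition 1 (no descendant of E in the set): holds — descendants of E are {F}; none are in {H, R, S}.
Condition 2 (every backdoor path blocked by {H, R, S}):
  P1: open — no interior node is in the conditioning set.
{H, R, S} does not satisfy the backdoor criterion.

No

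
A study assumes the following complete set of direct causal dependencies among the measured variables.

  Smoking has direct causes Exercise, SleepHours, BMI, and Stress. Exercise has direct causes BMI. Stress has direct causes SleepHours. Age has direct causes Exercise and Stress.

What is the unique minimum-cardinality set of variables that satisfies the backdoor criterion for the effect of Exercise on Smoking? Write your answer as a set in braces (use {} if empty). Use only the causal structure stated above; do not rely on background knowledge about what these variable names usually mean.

{BMI}

Variables eligible for adjustment (non-descendants of Exercise, excluding Exercise and Smoking): {BMI, SleepHours, Stress}.
Backdoor paths from Exercise to Smoking:
  P1: Exercise <- BMI -> Smoking
The empty set is not sufficient: P1 (Exercise <- BMI -> Smoking) has no collider blocking it and no conditioned non-collider, so it is open.
Try {BMI}:
  P1: blocked at fork node BMI ∈ conditioning set.
{BMI} contains no descendant of Exercise and blocks every backdoor path.
No other singleton works — e.g. {SleepHours} leaves P1 open — so {BMI} is the unique smallest valid adjustment set.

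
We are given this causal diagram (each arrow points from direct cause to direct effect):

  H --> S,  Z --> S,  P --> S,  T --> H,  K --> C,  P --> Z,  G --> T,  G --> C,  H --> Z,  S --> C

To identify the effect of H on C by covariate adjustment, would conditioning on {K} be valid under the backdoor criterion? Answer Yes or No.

Backdoor paths from H to C (paths whose first edge points into H):
  P1: H <- T <- G -> C
Condition 1 (no descendant of H in the set): holds — descendants of H are {C, S, Z}; none are in {K}.
Condition 2 (every backdoor path blocked by {K}):
  P1: open — no interior node is in the conditioning set.
{K} does not satisfy the backdoor criterion.

No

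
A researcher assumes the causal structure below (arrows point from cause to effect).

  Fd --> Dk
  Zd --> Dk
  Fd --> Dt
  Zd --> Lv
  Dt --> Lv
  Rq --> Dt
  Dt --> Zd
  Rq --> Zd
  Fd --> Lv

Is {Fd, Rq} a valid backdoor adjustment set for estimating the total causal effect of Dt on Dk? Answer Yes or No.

Yes

Backdoor paths from Dt to Dk (paths whose first edge points into Dt):
  P1: Dt <- Fd -> Dk
  P2: Dt <- Fd -> Lv <- Zd -> Dk
  P3: Dt <- Rq -> Zd -> Dk
  P4: Dt <- Rq -> Zd -> Lv <- Fd -> Dk
Condition 1 (no descendant of Dt in the set): holds — descendants of Dt are {Dk, Lv, Zd}; none are in {Fd, Rq}.
Condition 2 (every backdoor path blocked by {Fd, Rq}):
  P1: blocked at fork node Fd ∈ conditioning set.
  P2: blocked at fork node Fd ∈ conditioning set.
  P3: blocked at fork node Rq ∈ conditioning set.
  P4: blocked at fork node Rq ∈ conditioning set.
{Fd, Rq} satisfies the backdoor criterion.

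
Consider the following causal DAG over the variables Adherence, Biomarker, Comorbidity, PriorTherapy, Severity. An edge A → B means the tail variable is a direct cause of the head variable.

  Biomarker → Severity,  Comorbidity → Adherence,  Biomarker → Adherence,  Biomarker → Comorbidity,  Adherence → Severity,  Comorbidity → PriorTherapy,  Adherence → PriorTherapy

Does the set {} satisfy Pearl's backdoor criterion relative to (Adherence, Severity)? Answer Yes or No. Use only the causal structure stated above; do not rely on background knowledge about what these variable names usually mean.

No

Backdoor paths from Adherence to Severity (paths whose first edge points into Adherence):
  P1: Adherence <- Biomarker -> Severity
  P2: Adherence <- Comorbidity <- Biomarker -> Severity
Condition 1 (no descendant of Adherence in the set): holds — descendants of Adherence are {PriorTherapy, Severity}; none are in {}.
Condition 2 (every backdoor path blocked by {}):
  P1: open — no interior node is in the conditioning set.
  P2: open — no interior node is in the conditioning set.
{} does not satisfy the backdoor criterion.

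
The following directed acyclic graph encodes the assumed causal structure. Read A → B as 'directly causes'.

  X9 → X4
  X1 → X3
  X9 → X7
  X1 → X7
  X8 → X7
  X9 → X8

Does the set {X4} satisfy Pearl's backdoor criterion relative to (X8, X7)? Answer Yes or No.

Backdoor paths from X8 to X7 (paths whose first edge points into X8):
  P1: X8 <- X9 -> X7
Condition 1 (no descendant of X8 in the set): holds — descendants of X8 are {X7}; none are in {X4}.
Condition 2 (every backdoor path blocked by {X4}):
  P1: open — no interior node is in the conditioning set.
{X4} does not satisfy the backdoor criterion.

No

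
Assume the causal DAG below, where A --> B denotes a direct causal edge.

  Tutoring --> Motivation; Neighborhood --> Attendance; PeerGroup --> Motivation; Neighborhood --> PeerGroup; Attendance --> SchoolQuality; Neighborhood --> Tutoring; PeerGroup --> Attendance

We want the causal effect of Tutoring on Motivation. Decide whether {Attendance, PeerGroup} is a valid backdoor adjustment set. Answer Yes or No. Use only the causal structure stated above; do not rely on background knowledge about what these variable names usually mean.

Backdoor paths from Tutoring to Motivation (paths whose first edge points into Tutoring):
  P1: Tutoring <- Neighborhood -> PeerGroup -> Motivation
  P2: Tutoring <- Neighborhood -> Attendance <- PeerGroup -> Motivation
Condition 1 (no descendant of Tutoring in the set): holds — descendants of Tutoring are {Motivation}; none are in {Attendance, PeerGroup}.
Condition 2 (every backdoor path blocked by {Attendance, PeerGroup}):
  P1: blocked at chain node PeerGroup ∈ conditioning set.
  P2: blocked at fork node PeerGroup ∈ conditioning set.
{Attendance, PeerGroup} satisfies the backdoor criterion.

Yes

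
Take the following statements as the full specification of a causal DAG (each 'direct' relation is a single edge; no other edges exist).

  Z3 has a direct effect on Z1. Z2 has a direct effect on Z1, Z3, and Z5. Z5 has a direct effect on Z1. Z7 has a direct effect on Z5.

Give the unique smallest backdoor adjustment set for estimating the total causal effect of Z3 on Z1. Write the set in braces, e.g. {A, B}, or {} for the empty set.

{Z2}

Variables eligible for adjustment (non-descendants of Z3, excluding Z3 and Z1): {Z2, Z5, Z7}.
Backdoor paths from Z3 to Z1:
  P1: Z3 <- Z2 -> Z5 -> Z1
  P2: Z3 <- Z2 -> Z1
The empty set is not sufficient: P1 (Z3 <- Z2 -> Z5 -> Z1) has no collider blocking it and no conditioned non-collider, so it is open.
Try {Z2}:
  P1: blocked at fork node Z2 ∈ conditioning set.
  P2: blocked at fork node Z2 ∈ conditioning set.
{Z2} contains no descendant of Z3 and blocks every backdoor path.
No other singleton works — e.g. {Z7} leaves P1 open — so {Z2} is the unique smallest valid adjustment set.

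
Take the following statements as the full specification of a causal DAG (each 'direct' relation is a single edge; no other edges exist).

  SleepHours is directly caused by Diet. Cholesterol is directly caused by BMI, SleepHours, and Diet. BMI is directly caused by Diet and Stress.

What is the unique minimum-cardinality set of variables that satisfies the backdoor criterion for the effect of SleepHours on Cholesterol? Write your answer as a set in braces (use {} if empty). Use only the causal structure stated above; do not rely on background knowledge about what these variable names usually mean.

{Diet}

Variables eligible for adjustment (non-descendants of SleepHours, excluding SleepHours and Cholesterol): {BMI, Diet, Stress}.
Backdoor paths from SleepHours to Cholesterol:
  P1: SleepHours <- Diet -> BMI -> Cholesterol
  P2: SleepHours <- Diet -> Cholesterol
The empty set is not sufficient: P1 (SleepHours <- Diet -> BMI -> Cholesterol) has no collider blocking it and no conditioned non-collider, so it is open.
Try {Diet}:
  P1: blocked at fork node Diet ∈ conditioning set.
  P2: blocked at fork node Diet ∈ conditioning set.
{Diet} contains no descendant of SleepHours and blocks every backdoor path.
No other singleton works — e.g. {Stress} leaves P1 open — so {Diet} is the unique smallest valid adjustment set.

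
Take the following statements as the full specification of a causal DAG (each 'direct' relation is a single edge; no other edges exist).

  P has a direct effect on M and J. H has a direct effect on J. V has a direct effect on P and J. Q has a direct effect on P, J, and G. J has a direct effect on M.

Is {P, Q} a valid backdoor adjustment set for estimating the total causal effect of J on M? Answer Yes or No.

Backdoor paths from J to M (paths whose first edge points into J):
  P1: J <- Q -> P -> M
  P2: J <- V -> P -> M
  P3: J <- P -> M
Condition 1 (no descendant of J in the set): holds — descendants of J are {M}; none are in {P, Q}.
Condition 2 (every backdoor path blocked by {P, Q}):
  P1: blocked at fork node Q ∈ conditioning set.
  P2: blocked at chain node P ∈ conditioning set.
  P3: blocked at fork node P ∈ conditioning set.
{P, Q} satisfies the backdoor criterion.

Yes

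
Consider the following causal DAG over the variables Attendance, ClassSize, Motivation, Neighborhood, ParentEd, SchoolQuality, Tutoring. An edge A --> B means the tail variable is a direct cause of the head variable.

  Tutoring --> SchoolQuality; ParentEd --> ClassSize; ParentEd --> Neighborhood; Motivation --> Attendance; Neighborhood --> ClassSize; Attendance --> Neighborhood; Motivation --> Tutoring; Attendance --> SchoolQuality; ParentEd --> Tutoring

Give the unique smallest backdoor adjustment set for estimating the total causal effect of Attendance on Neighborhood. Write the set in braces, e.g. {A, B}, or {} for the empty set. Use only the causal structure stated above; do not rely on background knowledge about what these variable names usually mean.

{}

Variables eligible for adjustment (non-descendants of Attendance, excluding Attendance and Neighborhood): {Motivation, ParentEd, Tutoring}.
Backdoor paths from Attendance to Neighborhood:
  P1: Attendance <- Motivation -> Tutoring <- ParentEd -> Neighborhood
  P2: Attendance <- Motivation -> Tutoring <- ParentEd -> ClassSize <- Neighborhood
Each backdoor path contains an unconditioned collider, so every path is already blocked with the empty conditioning set:
  P1: blocked at collider Tutoring (neither it nor any descendant is in the conditioning set).
  P2: blocked at collider Tutoring (neither it nor any descendant is in the conditioning set).
The empty set is therefore the unique smallest valid set.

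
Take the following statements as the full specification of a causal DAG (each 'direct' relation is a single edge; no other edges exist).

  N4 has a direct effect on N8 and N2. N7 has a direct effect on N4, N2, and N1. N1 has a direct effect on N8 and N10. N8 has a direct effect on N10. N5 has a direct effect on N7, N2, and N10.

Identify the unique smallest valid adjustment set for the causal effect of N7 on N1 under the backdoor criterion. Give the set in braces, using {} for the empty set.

Variables eligible for adjustment (non-descendants of N7, excluding N7 and N1): {N5}.
Backdoor paths from N7 to N1:
  P1: N7 <- N5 -> N10 <- N1
  P2: N7 <- N5 -> N10 <- N8 <- N1
  P3: N7 <- N5 -> N2 <- N4 -> N8 <- N1
  P4: N7 <- N5 -> N2 <- N4 -> N8 -> N10 <- N1
Each backdoor path contains an unconditioned collider, so every path is already blocked with the empty conditioning set:
  P1: blocked at collider N10 (neither it nor any descendant is in the conditioning set).
  P2: blocked at collider N10 (neither it nor any descendant is in the conditioning set).
  P3: blocked at collider N2 (neither it nor any descendant is in the conditioning set).
  P4: blocked at collider N2 (neither it nor any descendant is in the conditioning set).
The empty set is therefore the unique smallest valid set.

{}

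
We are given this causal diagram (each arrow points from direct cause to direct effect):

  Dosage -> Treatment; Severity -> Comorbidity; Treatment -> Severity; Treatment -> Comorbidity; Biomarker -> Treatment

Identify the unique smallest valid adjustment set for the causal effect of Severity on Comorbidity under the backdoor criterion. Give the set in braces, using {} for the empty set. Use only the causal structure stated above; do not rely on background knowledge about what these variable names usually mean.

Variables eligible for adjustment (non-descendants of Severity, excluding Severity and Comorbidity): {Biomarker, Dosage, Treatment}.
Backdoor paths from Severity to Comorbidity:
  P1: Severity <- Treatment -> Comorbidity
The empty set is not sufficient: P1 (Severity <- Treatment -> Comorbidity) has no collider blocking it and no conditioned non-collider, so it is open.
Try {Treatment}:
  P1: blocked at fork node Treatment ∈ conditioning set.
{Treatment} contains no descendant of Severity and blocks every backdoor path.
No other singleton works — e.g. {Biomarker} leaves P1 open — so {Treatment} is the unique smallest valid adjustment set.

{Treatment}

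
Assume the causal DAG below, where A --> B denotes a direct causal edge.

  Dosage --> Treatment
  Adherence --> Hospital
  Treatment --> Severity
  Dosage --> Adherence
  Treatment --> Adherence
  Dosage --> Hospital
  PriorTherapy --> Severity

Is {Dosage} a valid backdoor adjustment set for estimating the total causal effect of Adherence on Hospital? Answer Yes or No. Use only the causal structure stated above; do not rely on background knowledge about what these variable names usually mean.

Backdoor paths from Adherence to Hospital (paths whose first edge points into Adherence):
  P1: Adherence <- Dosage -> Hospital
  P2: Adherence <- Treatment <- Dosage -> Hospital
Condition 1 (no descendant of Adherence in the set): holds — descendants of Adherence are {Hospital}; none are in {Dosage}.
Condition 2 (every backdoor path blocked by {Dosage}):
  P1: blocked at fork node Dosage ∈ conditioning set.
  P2: blocked at fork node Dosage ∈ conditioning set.
{Dosage} satisfies the backdoor criterion.

Yes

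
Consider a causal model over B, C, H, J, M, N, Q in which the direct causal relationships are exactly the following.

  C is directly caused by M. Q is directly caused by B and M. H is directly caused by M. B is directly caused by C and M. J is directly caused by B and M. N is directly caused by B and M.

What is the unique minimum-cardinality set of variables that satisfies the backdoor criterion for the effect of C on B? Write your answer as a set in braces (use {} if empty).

Variables eligible for adjustment (non-descendants of C, excluding C and B): {H, M}.
Backdoor paths from C to B:
  P1: C <- M -> B
  P2: C <- M -> J <- B
  P3: C <- M -> Q <- B
  P4: C <- M -> N <- B
The empty set is not sufficient: P1 (C <- M -> B) has no collider blocking it and no conditioned non-collider, so it is open.
Try {M}:
  P1: blocked at fork node M ∈ conditioning set.
  P2: blocked at fork node M ∈ conditioning set.
  P3: blocked at fork node M ∈ conditioning set.
  P4: blocked at fork node M ∈ conditioning set.
{M} contains no descendant of C and blocks every backdoor path.
No other singleton works — e.g. {H} leaves P1 open — so {M} is the unique smallest valid adjustment set.

{M}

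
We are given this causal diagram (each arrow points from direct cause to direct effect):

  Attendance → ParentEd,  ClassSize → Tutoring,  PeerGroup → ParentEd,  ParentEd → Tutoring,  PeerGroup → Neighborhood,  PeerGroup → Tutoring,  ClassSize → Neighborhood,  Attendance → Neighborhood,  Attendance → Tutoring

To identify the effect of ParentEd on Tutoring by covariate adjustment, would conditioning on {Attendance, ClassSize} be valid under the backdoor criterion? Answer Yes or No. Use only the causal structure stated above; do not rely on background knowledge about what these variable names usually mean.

Backdoor paths from ParentEd to Tutoring (paths whose first edge points into ParentEd):
  P1: ParentEd <- Attendance -> Neighborhood <- PeerGroup -> Tutoring
  P2: ParentEd <- Attendance -> Neighborhood <- ClassSize -> Tutoring
  P3: ParentEd <- Attendance -> Tutoring
  P4: ParentEd <- PeerGroup -> Neighborhood <- Attendance -> Tutoring
  P5: ParentEd <- PeerGroup -> Neighborhood <- ClassSize -> Tutoring
  P6: ParentEd <- PeerGroup -> Tutoring
Condition 1 (no descendant of ParentEd in the set): holds — descendants of ParentEd are {Tutoring}; none are in {Attendance, ClassSize}.
Condition 2 (every backdoor path blocked by {Attendance, ClassSize}):
  P1: blocked at fork node Attendance ∈ conditioning set.
  P2: blocked at fork node Attendance ∈ conditioning set.
  P3: blocked at fork node Attendance ∈ conditioning set.
  P4: blocked at collider Neighborhood (neither it nor any descendant is in the conditioning set).
  P5: blocked at collider Neighborhood (neither it nor any descendant is in the conditioning set).
  P6: open — no interior node is in the conditioning set.
{Attendance, ClassSize} does not satisfy the backdoor criterion.

No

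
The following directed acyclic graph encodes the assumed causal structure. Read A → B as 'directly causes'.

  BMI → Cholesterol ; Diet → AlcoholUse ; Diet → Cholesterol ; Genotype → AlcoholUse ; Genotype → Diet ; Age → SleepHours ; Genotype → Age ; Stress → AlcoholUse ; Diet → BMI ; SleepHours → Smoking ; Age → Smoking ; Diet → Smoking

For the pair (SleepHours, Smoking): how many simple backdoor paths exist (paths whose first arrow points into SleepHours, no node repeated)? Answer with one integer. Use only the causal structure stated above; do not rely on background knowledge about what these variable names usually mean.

3

A backdoor path from SleepHours to Smoking is any simple undirected path whose first edge points into SleepHours (i.e. leaves SleepHours via a parent).
Parents of SleepHours: {Age}.
Enumerating:
  P1: SleepHours <- Age <- Genotype -> Diet -> Smoking
  P2: SleepHours <- Age <- Genotype -> AlcoholUse <- Diet -> Smoking
  P3: SleepHours <- Age -> Smoking
That exhausts the simple backdoor paths. Count: 3.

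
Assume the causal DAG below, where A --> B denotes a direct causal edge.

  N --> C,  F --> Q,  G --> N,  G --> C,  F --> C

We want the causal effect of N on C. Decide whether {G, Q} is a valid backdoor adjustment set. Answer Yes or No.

Yes

Backdoor paths from N to C (paths whose first edge points into N):
  P1: N <- G -> C
Condition 1 (no descendant of N in the set): holds — descendants of N are {C}; none are in {G, Q}.
Condition 2 (every backdoor path blocked by {G, Q}):
  P1: blocked at fork node G ∈ conditioning set.
{G, Q} satisfies the backdoor criterion.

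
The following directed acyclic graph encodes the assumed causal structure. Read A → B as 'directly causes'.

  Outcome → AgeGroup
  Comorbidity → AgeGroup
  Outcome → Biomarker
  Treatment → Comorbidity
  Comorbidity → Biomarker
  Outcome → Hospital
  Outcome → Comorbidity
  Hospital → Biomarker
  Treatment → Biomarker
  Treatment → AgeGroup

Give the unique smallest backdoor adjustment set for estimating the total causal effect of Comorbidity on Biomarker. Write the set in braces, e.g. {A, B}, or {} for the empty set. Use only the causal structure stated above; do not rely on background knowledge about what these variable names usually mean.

{Outcome, Treatment}

Variables eligible for adjustment (non-descendants of Comorbidity, excluding Comorbidity and Biomarker): {Hospital, Outcome, Treatment}.
Backdoor paths from Comorbidity to Biomarker:
  P1: Comorbidity <- Outcome -> Hospital -> Biomarker
  P2: Comorbidity <- Outcome -> Biomarker
  P3: Comorbidity <- Outcome -> AgeGroup <- Treatment -> Biomarker
  P4: Comorbidity <- Treatment -> Biomarker
  P5: Comorbidity <- Treatment -> AgeGroup <- Outcome -> Hospital -> Biomarker
  P6: Comorbidity <- Treatment -> AgeGroup <- Outcome -> Biomarker
The empty set is not sufficient: P1 (Comorbidity <- Outcome -> Hospital -> Biomarker) has no collider blocking it and no conditioned non-collider, so it is open.
Try {Outcome, Treatment}:
  P1: blocked at fork node Outcome ∈ conditioning set.
  P2: blocked at fork node Outcome ∈ conditioning set.
  P3: blocked at fork node Outcome ∈ conditioning set.
  P4: blocked at fork node Treatment ∈ conditioning set.
  P5: blocked at fork node Treatment ∈ conditioning set.
  P6: blocked at fork node Treatment ∈ conditioning set.
{Outcome, Treatment} contains no descendant of Comorbidity and blocks every backdoor path.
Every element of {Outcome, Treatment} is needed (dropping Outcome leaves P1 open; dropping Treatment leaves P4 open), so no proper subset is valid.
Among all size-2 subsets of the eligible variables, only {Outcome, Treatment} blocks every backdoor path, so it is the unique smallest valid adjustment set.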